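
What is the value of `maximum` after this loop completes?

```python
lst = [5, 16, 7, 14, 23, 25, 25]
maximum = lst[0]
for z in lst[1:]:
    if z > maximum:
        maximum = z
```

Maximum of [5, 16, 7, 14, 23, 25, 25]
`maximum` takes the values: 5 → 16 → 23 → 25

Answer: 25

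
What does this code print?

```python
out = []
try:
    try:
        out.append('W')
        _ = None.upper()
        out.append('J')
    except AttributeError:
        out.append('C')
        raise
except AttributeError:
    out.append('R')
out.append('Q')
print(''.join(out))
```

Execution trace: 'W' (inner try body) → 'C' (inner except AttributeError) → 'R' (outer except AttributeError) → 'Q' (after the try/except). Output: WCRQ

Answer: WCRQ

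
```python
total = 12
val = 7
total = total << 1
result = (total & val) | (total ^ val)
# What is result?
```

Trace:
`total = 12` → total = 12
`val = 7` → val = 7
`total = total << 1` → total = 24
`result = (total & val) | (total ^ val)` → result = 31
So result = 31

Answer: 31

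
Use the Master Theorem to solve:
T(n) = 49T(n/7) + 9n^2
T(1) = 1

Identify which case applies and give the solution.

a=49, b=7, f(n)=9n^2. log_7(49) = 2. Since c=2 = 2, Case 2 applies: T(n) = Θ(n^log_b(a) · log n) = O(n^2 log n).

Answer: O(n^2 log n) - Case 2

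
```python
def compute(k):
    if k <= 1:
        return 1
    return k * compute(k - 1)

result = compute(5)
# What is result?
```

compute(5) = 5 * 4 * 3 * 2 * 1 = 120

Answer: 120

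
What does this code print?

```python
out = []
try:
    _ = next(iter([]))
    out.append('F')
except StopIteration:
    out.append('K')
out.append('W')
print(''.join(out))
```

Execution trace: 'K' (except StopIteration) → 'W' (after the try/except). Output: KW

Answer: KW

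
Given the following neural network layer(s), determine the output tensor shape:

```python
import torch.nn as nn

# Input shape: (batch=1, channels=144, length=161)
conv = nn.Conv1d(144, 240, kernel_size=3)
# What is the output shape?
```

Input: (1, 144, 161) -> Output: (1, 240, 159)

Answer: (1, 240, 159)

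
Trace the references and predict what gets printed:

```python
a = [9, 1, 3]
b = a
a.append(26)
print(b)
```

Key concept: basic list aliasing.
Step by step:
`a = [9, 1, 3]` → a = [9, 1, 3]
`b = a` → b = [9, 1, 3] (same object as a)
`a.append(26)` → a = [9, 1, 3, 26] (same object as b); b = [9, 1, 3, 26] (same object as a)
`print(b)` → prints [9, 1, 3, 26]

Answer: [9, 1, 3, 26]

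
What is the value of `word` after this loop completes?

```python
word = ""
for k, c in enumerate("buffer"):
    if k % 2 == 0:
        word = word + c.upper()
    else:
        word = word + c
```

Uppercase even positions in 'buffer'
`word` takes the values: "" → "B" → "Bu" → "BuF" → "BuFf" → "BuFfE" → "BuFfEr"

Answer: "BuFfEr"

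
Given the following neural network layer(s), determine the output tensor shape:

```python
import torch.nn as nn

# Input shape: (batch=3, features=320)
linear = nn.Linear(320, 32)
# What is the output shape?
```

Input: (3, 320) -> Output: (3, 32)

Answer: (3, 32)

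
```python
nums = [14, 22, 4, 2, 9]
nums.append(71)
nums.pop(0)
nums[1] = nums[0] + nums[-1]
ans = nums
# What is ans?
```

Trace:
`nums = [14, 22, 4, 2, 9]` → nums = [14, 22, 4, 2, 9]
`nums.append(71)` → nums = [14, 22, 4, 2, 9, 71]
`nums.pop(0)` → nums = [22, 4, 2, 9, 71]
`nums[1] = nums[0] + nums[-1]` → nums = [22, 93, 2, 9, 71]
`ans = nums` → ans = [22, 93, 2, 9, 71]
So ans = [22, 93, 2, 9, 71]

Answer: [22, 93, 2, 9, 71]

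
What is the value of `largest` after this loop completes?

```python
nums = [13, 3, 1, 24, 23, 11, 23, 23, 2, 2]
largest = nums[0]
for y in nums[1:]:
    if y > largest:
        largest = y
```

Maximum of [13, 3, 1, 24, 23, 11, 23, 23, 2, 2]
`largest` takes the values: 13 → 24

Answer: 24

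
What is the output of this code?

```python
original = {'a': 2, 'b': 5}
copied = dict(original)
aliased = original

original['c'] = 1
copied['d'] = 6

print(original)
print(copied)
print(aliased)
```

Key concept: dict() creates copy, assignment creates alias.
Step by step:
`original = {'a': 2, 'b': 5}` → original = {'a': 2, 'b': 5}
`copied = dict(original)` → copied = {'a': 2, 'b': 5}
`aliased = original` → aliased = {'a': 2, 'b': 5} (same object as original)
`original['c'] = 1` → original = {'a': 2, 'b': 5, 'c': 1} (same object as aliased); aliased = {'a': 2, 'b': 5, 'c': 1} (same object as original)
`copied['d'] = 6` → copied = {'a': 2, 'b': 5, 'd': 6}
`print(original)` → prints {'a': 2, 'b': 5, 'c': 1}
`print(copied)` → prints {'a': 2, 'b': 5, 'd': 6}
`print(aliased)` → prints {'a': 2, 'b': 5, 'c': 1}

Answer:
{'a': 2, 'b': 5, 'c': 1}
{'a': 2, 'b': 5, 'd': 6}
{'a': 2, 'b': 5, 'c': 1}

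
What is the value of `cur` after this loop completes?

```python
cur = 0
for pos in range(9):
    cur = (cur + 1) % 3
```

Increment mod 3, 9 times = 0
`cur` takes the values: 0 → 1 → 2 → 0 → 1 → 2 → 0 → 1 → 2 → 0

Answer: 0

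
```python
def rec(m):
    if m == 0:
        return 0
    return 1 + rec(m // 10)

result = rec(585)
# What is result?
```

Count of digits of 585: 3

Answer: 3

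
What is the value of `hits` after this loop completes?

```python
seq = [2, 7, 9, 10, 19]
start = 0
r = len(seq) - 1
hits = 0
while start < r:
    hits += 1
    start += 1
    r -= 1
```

Iterations until pointers meet (list length 5)
`hits` takes the values: 0 → 1 → 2

Answer: 2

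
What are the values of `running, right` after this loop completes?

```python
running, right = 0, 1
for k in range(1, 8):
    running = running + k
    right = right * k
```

Sum and factorial of 1 to 7
`running, right` takes the values: (0, 1) → (1, 1) → (3, 1) → (3, 2) → (6, 2) → (6, 6) → (10, 6) → (10, 24) → (15, 24) → (15, 120) → (21, 120) → (21, 720) → (28, 720) → (28, 5040)

Answer: 28, 5040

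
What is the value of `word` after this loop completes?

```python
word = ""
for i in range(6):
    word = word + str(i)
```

Concatenate digits 0 to 5
`word` takes the values: "" → "0" → "01" → "012" → "0123" → "01234" → "012345"

Answer: "012345"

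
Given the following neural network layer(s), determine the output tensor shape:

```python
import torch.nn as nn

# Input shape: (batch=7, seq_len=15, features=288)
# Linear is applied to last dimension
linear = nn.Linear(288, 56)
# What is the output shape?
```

Input: (7, 15, 288) -> Output: (7, 15, 56)

Answer: (7, 15, 56)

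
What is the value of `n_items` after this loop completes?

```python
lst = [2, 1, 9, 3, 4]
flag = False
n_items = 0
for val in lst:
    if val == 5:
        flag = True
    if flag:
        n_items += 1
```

Count elements after first 5 in [2, 1, 9, 3, 4]
`n_items` takes the values: 0

Answer: 0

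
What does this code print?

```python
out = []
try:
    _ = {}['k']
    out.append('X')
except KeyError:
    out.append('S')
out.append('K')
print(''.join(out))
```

Execution trace: 'S' (except KeyError) → 'K' (after the try/except). Output: SK

Answer: SK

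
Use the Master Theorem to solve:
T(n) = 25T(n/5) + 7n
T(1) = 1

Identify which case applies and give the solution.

a=25, b=5, f(n)=7n. log_5(25) = 2. Since c=1 < 2, Case 1 applies: T(n) = Θ(n^log_b(a)) = O(n^2).

Answer: O(n^2) - Case 1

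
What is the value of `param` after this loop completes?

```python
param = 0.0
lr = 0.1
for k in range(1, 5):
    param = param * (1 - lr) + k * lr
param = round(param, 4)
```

Moving average with lr=0.1
`param` takes the values: 0.0 → 0.1 → 0.29 → 0.561 → 0.9049

Answer: 0.9049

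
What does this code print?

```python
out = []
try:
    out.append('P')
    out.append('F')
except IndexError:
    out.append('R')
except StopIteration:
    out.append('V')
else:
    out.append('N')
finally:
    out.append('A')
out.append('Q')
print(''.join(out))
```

Execution trace: 'P' (try body) → 'F' (try body, no exception) → 'N' (else) → 'A' (finally) → 'Q' (after the try/except). Output: PFNAQ

Answer: PFNAQ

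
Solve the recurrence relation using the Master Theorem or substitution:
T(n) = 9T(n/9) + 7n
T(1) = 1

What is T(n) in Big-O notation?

By Master Theorem: a=9, b=9, f(n)=7n. Since log_9(9) = 1 and f(n) = Θ(n^1), Case 2 applies. T(n) = O(n log n).

Answer: O(n log n)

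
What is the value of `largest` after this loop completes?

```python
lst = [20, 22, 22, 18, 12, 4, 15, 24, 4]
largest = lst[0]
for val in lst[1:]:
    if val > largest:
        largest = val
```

Maximum of [20, 22, 22, 18, 12, 4, 15, 24, 4]
`largest` takes the values: 20 → 22 → 24

Answer: 24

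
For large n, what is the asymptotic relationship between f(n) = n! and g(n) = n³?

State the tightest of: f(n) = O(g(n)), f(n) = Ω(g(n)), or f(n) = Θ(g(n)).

n! vs n³: f(n) = Ω(g(n)) but not O(g(n)) — n! grows strictly faster than n³.

Answer: f(n) = Ω(g(n)) but not O(g(n)) — n! grows strictly faster than n³.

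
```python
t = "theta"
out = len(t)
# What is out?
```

Trace:
`t = "theta"` → t = 'theta'
`out = len(t)` → out = 5
So out = 5

Answer: 5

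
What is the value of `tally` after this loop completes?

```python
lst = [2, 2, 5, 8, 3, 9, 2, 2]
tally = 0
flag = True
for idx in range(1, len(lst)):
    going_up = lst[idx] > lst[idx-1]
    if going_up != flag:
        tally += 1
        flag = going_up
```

Count direction changes in [2, 2, 5, 8, 3, 9, 2, 2]
`tally` takes the values: 0 → 1 → 2 → 3 → 4 → 5

Answer: 5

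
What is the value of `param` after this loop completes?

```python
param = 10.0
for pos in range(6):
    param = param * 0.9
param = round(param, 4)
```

Exponential decay: 10.0 * 0.9^6
`param` takes the values: 10.0 → 9.0 → 8.1 → 7.29 → 6.561 → 5.9049 → 5.31441 → 5.3144

Answer: 5.3144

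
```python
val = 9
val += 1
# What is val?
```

Trace:
`val = 9` → val = 9
`val += 1` → val = 10
So val = 10

Answer: 10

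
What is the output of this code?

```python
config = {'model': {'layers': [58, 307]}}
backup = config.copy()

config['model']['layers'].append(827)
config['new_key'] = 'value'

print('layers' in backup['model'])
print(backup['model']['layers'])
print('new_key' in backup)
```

Key concept: shallow copy gotcha with nested dict.
Step by step:
`config = {'model': {'layers': [58, 307]}}` → config = {'model': {'layers': [58, 307]}}
`backup = config.copy()` → backup = {'model': {'layers': [58, 307]}}
`config['model']['layers'].append(827)` → config = {'model': {'layers': [58, 307, 827]}}; backup = {'model': {'layers': [58, 307, 827]}}
`config['new_key'] = 'value'` → config = {'model': {'layers': [58, 307, 827]}, 'new_key': 'value'}
`print('layers' in backup['model'])` → prints True
`print(backup['model']['layers'])` → prints [58, 307, 827]
`print('new_key' in backup)` → prints False

Answer:
True
[58, 307, 827]
False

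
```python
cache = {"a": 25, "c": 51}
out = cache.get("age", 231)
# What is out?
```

Trace:
`cache = {"a": 25, "c": 51}` → cache = {'a': 25, 'c': 51}
`out = cache.get("age", 231)` → out = 231
So out = 231

Answer: 231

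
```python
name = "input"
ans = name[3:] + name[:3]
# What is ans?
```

Trace:
`name = "input"` → name = 'input'
`ans = name[3:] + name[:3]` → ans = 'utinp'
So ans = 'utinp'

Answer: 'utinp'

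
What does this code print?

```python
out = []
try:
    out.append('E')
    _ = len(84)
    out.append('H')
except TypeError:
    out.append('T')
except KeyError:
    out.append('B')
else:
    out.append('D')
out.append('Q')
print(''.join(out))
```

Execution trace: 'E' (try body) → 'T' (except TypeError) → 'Q' (after the try/except). Output: ETQ

Answer: ETQ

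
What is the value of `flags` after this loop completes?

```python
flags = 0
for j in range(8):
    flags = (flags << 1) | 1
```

Build 8 consecutive 1-bits: 0b11111111
`flags` takes the values: 0 → 1 → 3 → 7 → 15 → 31 → 63 → 127 → 255

Answer: 255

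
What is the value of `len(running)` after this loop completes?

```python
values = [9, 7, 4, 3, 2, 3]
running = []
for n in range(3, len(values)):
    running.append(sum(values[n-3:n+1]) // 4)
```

Number of 4-element averages
`running` takes the values: [] → [5] → [5, 4] → [5, 4, 3]
So `len(running)` = 3

Answer: 3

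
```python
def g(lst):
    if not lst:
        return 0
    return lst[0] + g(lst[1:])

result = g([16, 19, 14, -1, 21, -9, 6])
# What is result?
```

16 + 19 + 14 + (-1) + 21 + (-9) + 6 + 0 = 66

Answer: 66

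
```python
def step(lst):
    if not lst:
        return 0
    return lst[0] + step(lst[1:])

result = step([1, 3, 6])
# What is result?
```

1 + 3 + 6 + 0 = 10

Answer: 10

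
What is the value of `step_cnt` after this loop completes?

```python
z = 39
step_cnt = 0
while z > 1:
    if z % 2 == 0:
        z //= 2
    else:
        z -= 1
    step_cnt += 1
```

Steps to reduce 39 to 1
`step_cnt` takes the values: 0 → 1 → 2 → 3 → 4 → 5 → 6 → 7 → 8

Answer: 8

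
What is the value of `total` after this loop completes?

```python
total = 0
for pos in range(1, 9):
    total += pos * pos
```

Sum of squares 1² to 8² = 204
`total` takes the values: 0 → 1 → 5 → 14 → 30 → 55 → 91 → 140 → 204

Answer: 204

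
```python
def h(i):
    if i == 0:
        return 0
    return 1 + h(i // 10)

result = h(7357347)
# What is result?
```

Count of digits of 7357347: 7

Answer: 7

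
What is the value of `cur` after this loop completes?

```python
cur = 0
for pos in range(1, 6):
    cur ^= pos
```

XOR of 1 to 5
`cur` takes the values: 0 → 1 → 3 → 0 → 4 → 1

Answer: 1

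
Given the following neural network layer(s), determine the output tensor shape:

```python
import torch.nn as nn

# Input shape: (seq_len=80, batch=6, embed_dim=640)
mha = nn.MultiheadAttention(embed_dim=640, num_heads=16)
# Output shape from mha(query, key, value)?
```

Input: (80, 6, 640) -> Output: (80, 6, 640)

Answer: (80, 6, 640)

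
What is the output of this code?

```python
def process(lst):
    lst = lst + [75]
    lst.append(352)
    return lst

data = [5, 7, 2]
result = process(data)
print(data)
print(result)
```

Key concept: rebinding parameter vs mutation.
Step by step:
`data = [5, 7, 2]` → data = [5, 7, 2]
`result = process(data)` → result = [5, 7, 2, 75, 352]
`print(data)` → prints [5, 7, 2]
`print(result)` → prints [5, 7, 2, 75, 352]

Answer:
[5, 7, 2]
[5, 7, 2, 75, 352]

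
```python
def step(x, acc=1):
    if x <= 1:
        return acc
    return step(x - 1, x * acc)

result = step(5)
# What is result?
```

Accumulator trace (n, acc): (5, 1) -> (4, 5) -> (3, 20) -> (2, 60) -> (1, 120) -> return 120

Answer: 120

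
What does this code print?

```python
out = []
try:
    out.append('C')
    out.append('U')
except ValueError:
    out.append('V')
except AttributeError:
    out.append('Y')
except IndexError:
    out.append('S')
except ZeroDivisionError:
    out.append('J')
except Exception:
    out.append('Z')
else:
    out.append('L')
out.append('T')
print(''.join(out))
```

Execution trace: 'C' (try body) → 'U' (try body, no exception) → 'L' (else) → 'T' (after the try/except). Output: CULT

Answer: CULT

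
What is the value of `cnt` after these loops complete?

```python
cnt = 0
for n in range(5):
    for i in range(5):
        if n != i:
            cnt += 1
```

5² - 5 (exclude diagonal)
`cnt` takes the values: 0 → 1 → 2 → 3 → 4 → 5 → 6 → 7 → 8 → 9 → 10 → 11 → 12 → 13 → 14 → 15 → 16 → 17 → 18 → 19 → 20

Answer: 20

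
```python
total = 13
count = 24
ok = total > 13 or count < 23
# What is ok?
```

Trace:
`total = 13` → total = 13
`count = 24` → count = 24
`ok = total > 13 or count < 23` → ok = False
So ok = False

Answer: False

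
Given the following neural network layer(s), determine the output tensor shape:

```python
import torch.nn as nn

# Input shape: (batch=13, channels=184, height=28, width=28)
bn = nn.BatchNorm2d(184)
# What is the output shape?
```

Input: (13, 184, 28, 28) -> Output: (13, 184, 28, 28)

Answer: (13, 184, 28, 28)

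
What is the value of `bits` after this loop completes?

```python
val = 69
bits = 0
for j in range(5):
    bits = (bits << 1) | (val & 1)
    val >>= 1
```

Reverse lowest 5 bits of 69
`bits` takes the values: 0 → 1 → 2 → 5 → 10 → 20

Answer: 20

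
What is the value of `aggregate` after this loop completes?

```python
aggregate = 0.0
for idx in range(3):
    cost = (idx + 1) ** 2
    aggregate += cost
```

Sum of squared losses 1² + 2² + ... + 3²
`aggregate` takes the values: 0.0 → 1.0 → 5.0 → 14.0

Answer: 14.0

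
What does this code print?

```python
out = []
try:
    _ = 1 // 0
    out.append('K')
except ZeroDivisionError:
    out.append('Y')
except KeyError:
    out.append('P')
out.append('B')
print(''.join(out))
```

Execution trace: 'Y' (except ZeroDivisionError) → 'B' (after the try/except). Output: YB

Answer: YB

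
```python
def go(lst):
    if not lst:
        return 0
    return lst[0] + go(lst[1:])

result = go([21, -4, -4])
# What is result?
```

21 + (-4) + (-4) + 0 = 13

Answer: 13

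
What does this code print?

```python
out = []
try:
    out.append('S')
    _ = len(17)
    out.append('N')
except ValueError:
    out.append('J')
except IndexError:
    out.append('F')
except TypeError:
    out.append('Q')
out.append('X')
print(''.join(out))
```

Execution trace: 'S' (try body) → 'Q' (except TypeError) → 'X' (after the try/except). Output: SQX

Answer: SQX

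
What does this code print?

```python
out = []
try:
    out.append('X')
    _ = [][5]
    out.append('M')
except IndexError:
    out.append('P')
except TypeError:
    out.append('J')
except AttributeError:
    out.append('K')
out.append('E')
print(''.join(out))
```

Execution trace: 'X' (try body) → 'P' (except IndexError) → 'E' (after the try/except). Output: XPE

Answer: XPE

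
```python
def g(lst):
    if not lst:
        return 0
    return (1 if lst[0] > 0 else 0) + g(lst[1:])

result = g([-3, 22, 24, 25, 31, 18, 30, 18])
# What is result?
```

Count of positive elements in [-3, 22, 24, 25, 31, 18, 30, 18] = 7

Answer: 7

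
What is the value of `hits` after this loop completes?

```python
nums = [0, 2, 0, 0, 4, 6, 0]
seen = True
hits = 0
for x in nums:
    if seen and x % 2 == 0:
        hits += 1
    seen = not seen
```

Count even values at even positions
`hits` takes the values: 0 → 1 → 2 → 3 → 4

Answer: 4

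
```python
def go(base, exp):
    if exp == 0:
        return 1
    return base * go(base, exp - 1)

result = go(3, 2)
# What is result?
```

go(3, 2) = 3 * 3 = 9

Answer: 9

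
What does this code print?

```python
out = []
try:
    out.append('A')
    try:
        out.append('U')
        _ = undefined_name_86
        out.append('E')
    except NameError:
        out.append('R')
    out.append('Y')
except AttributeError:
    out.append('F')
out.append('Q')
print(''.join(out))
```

Execution trace: 'A' (try body) → 'U' (inner try body) → 'R' (inner except NameError) → 'Y' (try body, no exception) → 'Q' (after the try/except). Output: AURYQ

Answer: AURYQ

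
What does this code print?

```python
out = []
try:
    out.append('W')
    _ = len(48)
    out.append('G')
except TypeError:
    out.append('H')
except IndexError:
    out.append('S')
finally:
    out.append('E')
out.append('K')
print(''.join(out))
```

Execution trace: 'W' (try body) → 'H' (except TypeError) → 'E' (finally) → 'K' (after the try/except). Output: WHEK

Answer: WHEK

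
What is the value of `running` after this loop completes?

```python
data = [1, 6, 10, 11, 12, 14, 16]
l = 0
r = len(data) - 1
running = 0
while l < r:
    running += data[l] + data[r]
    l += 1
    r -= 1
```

Sum of pairs from ends
`running` takes the values: 0 → 17 → 37 → 59

Answer: 59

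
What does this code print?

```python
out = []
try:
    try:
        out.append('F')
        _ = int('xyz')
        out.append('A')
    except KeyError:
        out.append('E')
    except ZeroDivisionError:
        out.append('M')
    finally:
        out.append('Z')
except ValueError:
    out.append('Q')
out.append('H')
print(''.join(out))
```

Execution trace: 'F' (try body) → 'Z' (finally) → 'Q' (outer except ValueError) → 'H' (after the try/except). Output: FZQH

Answer: FZQH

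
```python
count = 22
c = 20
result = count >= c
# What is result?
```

Trace:
`count = 22` → count = 22
`c = 20` → c = 20
`result = count >= c` → result = True
So result = True

Answer: True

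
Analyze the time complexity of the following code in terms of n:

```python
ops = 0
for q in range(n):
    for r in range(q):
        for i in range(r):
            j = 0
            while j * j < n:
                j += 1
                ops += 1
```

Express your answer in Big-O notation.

Each loop level contributes: n × n × n × √n. Multiplying the contributions gives O(n^3√n).

Answer: O(n^3√n)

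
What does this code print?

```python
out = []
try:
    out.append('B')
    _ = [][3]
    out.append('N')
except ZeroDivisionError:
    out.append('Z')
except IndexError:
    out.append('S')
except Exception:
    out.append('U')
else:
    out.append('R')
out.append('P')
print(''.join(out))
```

Execution trace: 'B' (try body) → 'S' (except IndexError) → 'P' (after the try/except). Output: BSP

Answer: BSP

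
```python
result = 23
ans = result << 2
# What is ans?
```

Trace:
`result = 23` → result = 23
`ans = result << 2` → ans = 92
So ans = 92

Answer: 92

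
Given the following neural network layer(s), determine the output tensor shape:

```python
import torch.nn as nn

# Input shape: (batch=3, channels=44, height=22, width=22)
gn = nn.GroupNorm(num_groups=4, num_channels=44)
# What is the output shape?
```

Input: (3, 44, 22, 22) -> Output: (3, 44, 22, 22)

Answer: (3, 44, 22, 22)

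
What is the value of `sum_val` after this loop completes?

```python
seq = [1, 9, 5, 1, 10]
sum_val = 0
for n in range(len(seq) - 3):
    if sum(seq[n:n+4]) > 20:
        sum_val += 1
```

Count windows with sum > 20
`sum_val` takes the values: 0 → 1

Answer: 1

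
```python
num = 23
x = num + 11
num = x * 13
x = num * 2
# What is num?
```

Trace:
`num = 23` → num = 23
`x = num + 11` → x = 34
`num = x * 13` → num = 442
`x = num * 2` → x = 884
So num = 442

Answer: 442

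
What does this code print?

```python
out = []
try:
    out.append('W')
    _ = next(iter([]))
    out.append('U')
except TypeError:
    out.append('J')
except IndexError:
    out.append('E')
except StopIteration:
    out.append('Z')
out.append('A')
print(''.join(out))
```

Execution trace: 'W' (try body) → 'Z' (except StopIteration) → 'A' (after the try/except). Output: WZA

Answer: WZA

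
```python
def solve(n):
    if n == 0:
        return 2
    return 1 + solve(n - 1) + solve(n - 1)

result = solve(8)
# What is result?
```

solve(n) = 1 + 2·solve(n-1), solve(0)=2. Closed form: (2+1)·2^8 - 1 = 767.

Answer: 767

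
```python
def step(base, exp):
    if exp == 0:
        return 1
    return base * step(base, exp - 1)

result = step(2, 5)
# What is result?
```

step(2, 5) = 2 * 2 * 2 * 2 * 2 = 32

Answer: 32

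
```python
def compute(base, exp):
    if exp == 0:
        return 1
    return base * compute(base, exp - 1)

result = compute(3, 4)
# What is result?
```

compute(3, 4) = 3 * 3 * 3 * 3 = 81

Answer: 81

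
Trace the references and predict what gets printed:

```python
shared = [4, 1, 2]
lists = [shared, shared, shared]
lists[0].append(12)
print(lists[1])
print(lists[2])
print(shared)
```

Key concept: list of same reference.
Step by step:
`shared = [4, 1, 2]` → shared = [4, 1, 2]
`lists = [shared, shared, shared]` → lists = [[4, 1, 2], [4, 1, 2], [4, 1, 2]]
`lists[0].append(12)` → shared = [4, 1, 2, 12]; lists = [[4, 1, 2, 12], [4, 1, 2, 12], [4, 1, 2, 12]]
`print(lists[1])` → prints [4, 1, 2, 12]
`print(lists[2])` → prints [4, 1, 2, 12]
`print(shared)` → prints [4, 1, 2, 12]

Answer:
[4, 1, 2, 12]
[4, 1, 2, 12]
[4, 1, 2, 12]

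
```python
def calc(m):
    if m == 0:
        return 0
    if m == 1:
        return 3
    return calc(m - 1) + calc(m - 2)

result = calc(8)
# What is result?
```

Build up from base cases: calc(0)=0, calc(1)=3, calc(2)=3, calc(3)=6, calc(4)=9, calc(5)=15, calc(6)=24, ..., calc(8)=63

Answer: 63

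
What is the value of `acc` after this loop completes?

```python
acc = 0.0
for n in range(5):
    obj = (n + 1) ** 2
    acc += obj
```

Sum of squared losses 1² + 2² + ... + 5²
`acc` takes the values: 0.0 → 1.0 → 5.0 → 14.0 → 30.0 → 55.0

Answer: 55.0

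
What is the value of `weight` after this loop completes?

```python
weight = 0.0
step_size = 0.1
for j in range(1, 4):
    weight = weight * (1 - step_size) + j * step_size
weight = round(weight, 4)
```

Moving average with lr=0.1
`weight` takes the values: 0.0 → 0.1 → 0.29 → 0.561

Answer: 0.561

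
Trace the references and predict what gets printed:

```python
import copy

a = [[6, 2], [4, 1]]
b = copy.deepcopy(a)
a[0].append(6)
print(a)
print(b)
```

Key concept: deep copy is fully independent.
Step by step:
`a = [[6, 2], [4, 1]]` → a = [[6, 2], [4, 1]]
`b = copy.deepcopy(a)` → b = [[6, 2], [4, 1]]
`a[0].append(6)` → a = [[6, 2, 6], [4, 1]]
`print(a)` → prints [[6, 2, 6], [4, 1]]
`print(b)` → prints [[6, 2], [4, 1]]

Answer:
[[6, 2, 6], [4, 1]]
[[6, 2], [4, 1]]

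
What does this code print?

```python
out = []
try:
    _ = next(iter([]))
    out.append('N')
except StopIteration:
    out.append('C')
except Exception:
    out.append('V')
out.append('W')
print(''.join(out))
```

Execution trace: 'C' (except StopIteration) → 'W' (after the try/except). Output: CW

Answer: CW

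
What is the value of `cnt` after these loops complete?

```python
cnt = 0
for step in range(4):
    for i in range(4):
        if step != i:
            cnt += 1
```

4² - 4 (exclude diagonal)
`cnt` takes the values: 0 → 1 → 2 → 3 → 4 → 5 → 6 → 7 → 8 → 9 → 10 → 11 → 12

Answer: 12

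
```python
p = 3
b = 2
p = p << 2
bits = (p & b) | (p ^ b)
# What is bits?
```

Trace:
`p = 3` → p = 3
`b = 2` → b = 2
`p = p << 2` → p = 12
`bits = (p & b) | (p ^ b)` → bits = 14
So bits = 14

Answer: 14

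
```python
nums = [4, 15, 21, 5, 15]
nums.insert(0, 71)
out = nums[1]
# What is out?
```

Trace:
`nums = [4, 15, 21, 5, 15]` → nums = [4, 15, 21, 5, 15]
`nums.insert(0, 71)` → nums = [71, 4, 15, 21, 5, 15]
`out = nums[1]` → out = 4
So out = 4

Answer: 4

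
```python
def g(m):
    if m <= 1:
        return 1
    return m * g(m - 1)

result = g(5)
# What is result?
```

g(5) = 5 * 4 * 3 * 2 * 1 = 120

Answer: 120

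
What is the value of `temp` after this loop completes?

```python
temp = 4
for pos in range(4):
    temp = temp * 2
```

Multiply by 2, 4 times: 4 * 2^4 = 64
`temp` takes the values: 4 → 8 → 16 → 32 → 64

Answer: 64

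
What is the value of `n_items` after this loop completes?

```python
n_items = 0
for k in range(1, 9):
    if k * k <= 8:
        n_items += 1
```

Count numbers where k² ≤ 8
`n_items` takes the values: 0 → 1 → 2

Answer: 2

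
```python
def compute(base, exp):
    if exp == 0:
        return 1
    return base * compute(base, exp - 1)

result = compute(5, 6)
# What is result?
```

compute(5, 6) = 5 * 5 * 5 * 5 * 5 * 5 = 15625

Answer: 15625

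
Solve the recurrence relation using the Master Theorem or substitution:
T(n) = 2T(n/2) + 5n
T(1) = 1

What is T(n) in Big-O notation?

By Master Theorem: a=2, b=2, f(n)=5n. Since log_2(2) = 1 and f(n) = Θ(n^1), Case 2 applies. T(n) = O(n log n).

Answer: O(n log n)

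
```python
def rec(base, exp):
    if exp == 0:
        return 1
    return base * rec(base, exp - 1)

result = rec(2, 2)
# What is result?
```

rec(2, 2) = 2 * 2 = 4

Answer: 4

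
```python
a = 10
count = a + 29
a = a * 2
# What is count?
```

Trace:
`a = 10` → a = 10
`count = a + 29` → count = 39
`a = a * 2` → a = 20
So count = 39

Answer: 39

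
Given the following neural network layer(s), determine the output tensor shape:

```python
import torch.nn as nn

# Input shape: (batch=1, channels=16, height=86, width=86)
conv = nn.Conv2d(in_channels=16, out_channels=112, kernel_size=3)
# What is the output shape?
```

Input: (1, 16, 86, 86) -> Output: (1, 112, 84, 84)

Answer: (1, 112, 84, 84)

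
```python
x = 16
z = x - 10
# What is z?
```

Trace:
`x = 16` → x = 16
`z = x - 10` → z = 6
So z = 6

Answer: 6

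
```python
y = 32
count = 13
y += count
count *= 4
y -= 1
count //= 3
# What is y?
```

Trace:
`y = 32` → y = 32
`count = 13` → count = 13
`y += count` → y = 45
`count *= 4` → count = 52
`y -= 1` → y = 44
`count //= 3` → count = 17
So y = 44

Answer: 44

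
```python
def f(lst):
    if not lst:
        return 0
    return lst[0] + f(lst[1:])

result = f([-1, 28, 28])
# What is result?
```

(-1) + 28 + 28 + 0 = 55

Answer: 55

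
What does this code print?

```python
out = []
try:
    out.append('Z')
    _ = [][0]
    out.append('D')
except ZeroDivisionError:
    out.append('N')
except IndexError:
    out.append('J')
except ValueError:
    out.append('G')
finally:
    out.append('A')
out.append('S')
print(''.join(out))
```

Execution trace: 'Z' (try body) → 'J' (except IndexError) → 'A' (finally) → 'S' (after the try/except). Output: ZJAS

Answer: ZJAS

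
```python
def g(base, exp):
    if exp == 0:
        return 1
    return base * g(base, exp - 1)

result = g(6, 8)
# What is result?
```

g(6, 8) = 6 * 6 * 6 * 6 * 6 * 6 * 6 * 6 = 1679616

Answer: 1679616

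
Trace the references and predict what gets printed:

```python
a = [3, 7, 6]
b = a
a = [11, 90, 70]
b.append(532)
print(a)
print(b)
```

Key concept: rebinding vs mutation: a is rebound to a new list, b still points at the original.
Step by step:
`a = [3, 7, 6]` → a = [3, 7, 6]
`b = a` → b = [3, 7, 6] (same object as a)
`a = [11, 90, 70]` → a = [11, 90, 70]
`b.append(532)` → b = [3, 7, 6, 532]
`print(a)` → prints [11, 90, 70]
`print(b)` → prints [3, 7, 6, 532]

Answer:
[11, 90, 70]
[3, 7, 6, 532]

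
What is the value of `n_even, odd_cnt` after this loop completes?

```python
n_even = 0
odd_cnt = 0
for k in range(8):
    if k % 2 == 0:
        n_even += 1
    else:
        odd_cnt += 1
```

Count evens and odds in range(8)
`n_even, odd_cnt` takes the values: (0, 0) → (1, 0) → (1, 1) → (2, 1) → (2, 2) → (3, 2) → (3, 3) → (4, 3) → (4, 4)

Answer: 4, 4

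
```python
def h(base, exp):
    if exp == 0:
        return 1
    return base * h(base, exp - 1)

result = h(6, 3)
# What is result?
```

h(6, 3) = 6 * 6 * 6 = 216

Answer: 216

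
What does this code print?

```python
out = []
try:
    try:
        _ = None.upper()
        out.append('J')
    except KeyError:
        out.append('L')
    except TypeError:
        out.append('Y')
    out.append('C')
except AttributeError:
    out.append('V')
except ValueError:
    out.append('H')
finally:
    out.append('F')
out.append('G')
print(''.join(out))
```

Execution trace: 'V' (except AttributeError) → 'F' (finally) → 'G' (after the try/except). Output: VFG

Answer: VFG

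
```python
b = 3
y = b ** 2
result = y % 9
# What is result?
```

Trace:
`b = 3` → b = 3
`y = b ** 2` → y = 9
`result = y % 9` → result = 0
So result = 0

Answer: 0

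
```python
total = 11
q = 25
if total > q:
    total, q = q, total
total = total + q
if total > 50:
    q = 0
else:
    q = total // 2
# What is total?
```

Trace:
`total = 11` → total = 11
`q = 25` → q = 25
`if total > q: ...` → total > q is False → no variable changes
`total = total + q` → total = 36
`if total > 50: ...` → total > 50 is False, take else branch → q = 18
So total = 36

Answer: 36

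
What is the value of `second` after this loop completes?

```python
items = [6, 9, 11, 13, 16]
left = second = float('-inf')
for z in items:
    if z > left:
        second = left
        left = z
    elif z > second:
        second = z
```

Second largest (with repeats) in [6, 9, 11, 13, 16]
`second` takes the values: -inf → 6 → 9 → 11 → 13

Answer: 13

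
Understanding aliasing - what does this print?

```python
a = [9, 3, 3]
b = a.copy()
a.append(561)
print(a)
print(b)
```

Key concept: list.copy() creates independent copy.
Step by step:
`a = [9, 3, 3]` → a = [9, 3, 3]
`b = a.copy()` → b = [9, 3, 3]
`a.append(561)` → a = [9, 3, 3, 561]
`print(a)` → prints [9, 3, 3, 561]
`print(b)` → prints [9, 3, 3]

Answer:
[9, 3, 3, 561]
[9, 3, 3]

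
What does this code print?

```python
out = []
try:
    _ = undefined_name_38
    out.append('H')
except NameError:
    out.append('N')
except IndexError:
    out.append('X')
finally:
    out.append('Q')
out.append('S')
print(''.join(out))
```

Execution trace: 'N' (except NameError) → 'Q' (finally) → 'S' (after the try/except). Output: NQS

Answer: NQS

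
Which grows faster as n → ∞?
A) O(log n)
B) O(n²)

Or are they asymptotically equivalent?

O(log n) vs O(n²): Higher order terms dominate.

Answer: B) O(n²) grows faster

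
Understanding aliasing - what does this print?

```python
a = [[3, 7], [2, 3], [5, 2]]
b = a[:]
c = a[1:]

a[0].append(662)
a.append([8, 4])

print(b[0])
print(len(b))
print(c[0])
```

Key concept: slice with nested mutation.
Step by step:
`a = [[3, 7], [2, 3], [5, 2]]` → a = [[3, 7], [2, 3], [5, 2]]
`b = a[:]` → b = [[3, 7], [2, 3], [5, 2]]
`c = a[1:]` → c = [[2, 3], [5, 2]]
`a[0].append(662)` → a = [[3, 7, 662], [2, 3], [5, 2]]; b = [[3, 7, 662], [2, 3], [5, 2]]
`a.append([8, 4])` → a = [[3, 7, 662], [2, 3], [5, 2], [8, 4]]
`print(b[0])` → prints [3, 7, 662]
`print(len(b))` → prints 3
`print(c[0])` → prints [2, 3]

Answer:
[3, 7, 662]
3
[2, 3]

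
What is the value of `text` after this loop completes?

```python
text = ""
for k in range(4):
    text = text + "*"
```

Repeat '*' 4 times
`text` takes the values: "" → "*" → "**" → "***" → "****"

Answer: "****"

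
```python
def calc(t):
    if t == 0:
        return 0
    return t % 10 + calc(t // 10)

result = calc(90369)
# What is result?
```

Sum of digits of 90369: 9 + 6 + 3 + 0 + 9 = 27

Answer: 27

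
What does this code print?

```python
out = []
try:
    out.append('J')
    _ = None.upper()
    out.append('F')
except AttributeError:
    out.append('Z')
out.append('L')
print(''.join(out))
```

Execution trace: 'J' (try body) → 'Z' (except AttributeError) → 'L' (after the try/except). Output: JZL

Answer: JZL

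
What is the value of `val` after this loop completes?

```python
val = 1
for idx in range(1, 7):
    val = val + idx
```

Start at 1, add 1 through 6
`val` takes the values: 1 → 2 → 4 → 7 → 11 → 16 → 22

Answer: 22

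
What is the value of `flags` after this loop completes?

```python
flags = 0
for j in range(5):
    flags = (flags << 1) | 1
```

Build 5 consecutive 1-bits: 0b11111
`flags` takes the values: 0 → 1 → 3 → 7 → 15 → 31

Answer: 31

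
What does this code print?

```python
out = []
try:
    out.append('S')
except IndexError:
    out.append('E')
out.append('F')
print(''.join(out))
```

Execution trace: 'S' (try body, no exception) → 'F' (after the try/except). Output: SF

Answer: SF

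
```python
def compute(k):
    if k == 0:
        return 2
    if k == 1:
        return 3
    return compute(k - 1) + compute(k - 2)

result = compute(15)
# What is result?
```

Build up from base cases: compute(0)=2, compute(1)=3, compute(2)=5, compute(3)=8, compute(4)=13, compute(5)=21, compute(6)=34, ..., compute(15)=2584

Answer: 2584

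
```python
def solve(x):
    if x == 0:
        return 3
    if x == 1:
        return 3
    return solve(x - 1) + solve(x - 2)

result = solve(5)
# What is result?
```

Build up from base cases: solve(0)=3, solve(1)=3, solve(2)=6, solve(3)=9, solve(4)=15, solve(5)=24

Answer: 24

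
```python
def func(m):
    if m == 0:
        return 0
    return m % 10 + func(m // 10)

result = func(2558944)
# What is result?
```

Sum of digits of 2558944: 4 + 4 + 9 + 8 + 5 + 5 + 2 = 37

Answer: 37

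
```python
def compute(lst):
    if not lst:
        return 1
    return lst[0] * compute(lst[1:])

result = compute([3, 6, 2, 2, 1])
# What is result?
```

Product over [3, 6, 2, 2, 1] = 3 * 6 * 2 * 2 * 1 = 72

Answer: 72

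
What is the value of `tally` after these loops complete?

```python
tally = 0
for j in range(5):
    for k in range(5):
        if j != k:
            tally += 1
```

5² - 5 (exclude diagonal)
`tally` takes the values: 0 → 1 → 2 → 3 → 4 → 5 → 6 → 7 → 8 → 9 → 10 → 11 → 12 → 13 → 14 → 15 → 16 → 17 → 18 → 19 → 20

Answer: 20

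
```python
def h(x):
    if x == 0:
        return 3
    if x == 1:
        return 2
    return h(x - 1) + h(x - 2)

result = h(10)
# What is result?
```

Build up from base cases: h(0)=3, h(1)=2, h(2)=5, h(3)=7, h(4)=12, h(5)=19, h(6)=31, ..., h(10)=212

Answer: 212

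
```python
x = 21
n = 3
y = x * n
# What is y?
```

Trace:
`x = 21` → x = 21
`n = 3` → n = 3
`y = x * n` → y = 63
So y = 63

Answer: 63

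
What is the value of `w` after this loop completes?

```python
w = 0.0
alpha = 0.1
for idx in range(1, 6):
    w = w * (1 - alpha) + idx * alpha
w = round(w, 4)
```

Moving average with lr=0.1
`w` takes the values: 0.0 → 0.1 → 0.29 → 0.561 → 0.9049 → 1.31441 → 1.3144

Answer: 1.3144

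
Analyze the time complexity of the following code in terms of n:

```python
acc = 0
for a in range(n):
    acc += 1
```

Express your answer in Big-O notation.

Each loop level contributes: n. Multiplying the contributions gives O(n).

Answer: O(n)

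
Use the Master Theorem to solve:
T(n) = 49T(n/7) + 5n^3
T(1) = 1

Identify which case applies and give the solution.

a=49, b=7, f(n)=5n^3. log_7(49) = 2. Since c=3 > 2 and the regularity condition holds (49(n/7)^3 = (49/7^3)n^3 with 49/7^3 < 1), Case 3 applies: T(n) = Θ(f(n)) = O(n^3).

Answer: O(n^3) - Case 3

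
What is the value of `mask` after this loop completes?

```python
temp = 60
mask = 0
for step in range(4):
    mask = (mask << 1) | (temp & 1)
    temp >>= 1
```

Reverse lowest 4 bits of 60
`mask` takes the values: 0 → 1 → 3

Answer: 3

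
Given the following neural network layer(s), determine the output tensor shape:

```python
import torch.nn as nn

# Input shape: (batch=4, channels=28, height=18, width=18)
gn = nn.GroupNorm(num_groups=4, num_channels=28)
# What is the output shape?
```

Input: (4, 28, 18, 18) -> Output: (4, 28, 18, 18)

Answer: (4, 28, 18, 18)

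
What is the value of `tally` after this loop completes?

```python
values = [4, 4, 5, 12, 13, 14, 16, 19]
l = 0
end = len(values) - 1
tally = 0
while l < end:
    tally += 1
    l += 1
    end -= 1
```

Iterations until pointers meet (list length 8)
`tally` takes the values: 0 → 1 → 2 → 3 → 4

Answer: 4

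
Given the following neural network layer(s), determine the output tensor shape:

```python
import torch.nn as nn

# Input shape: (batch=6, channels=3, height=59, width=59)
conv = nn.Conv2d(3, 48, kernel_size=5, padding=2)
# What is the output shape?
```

Input: (6, 3, 59, 59) -> Output: (6, 48, 59, 59)

Answer: (6, 48, 59, 59)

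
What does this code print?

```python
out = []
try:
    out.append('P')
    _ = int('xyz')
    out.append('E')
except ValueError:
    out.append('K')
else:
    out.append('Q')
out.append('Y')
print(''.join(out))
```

Execution trace: 'P' (try body) → 'K' (except ValueError) → 'Y' (after the try/except). Output: PKY

Answer: PKY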